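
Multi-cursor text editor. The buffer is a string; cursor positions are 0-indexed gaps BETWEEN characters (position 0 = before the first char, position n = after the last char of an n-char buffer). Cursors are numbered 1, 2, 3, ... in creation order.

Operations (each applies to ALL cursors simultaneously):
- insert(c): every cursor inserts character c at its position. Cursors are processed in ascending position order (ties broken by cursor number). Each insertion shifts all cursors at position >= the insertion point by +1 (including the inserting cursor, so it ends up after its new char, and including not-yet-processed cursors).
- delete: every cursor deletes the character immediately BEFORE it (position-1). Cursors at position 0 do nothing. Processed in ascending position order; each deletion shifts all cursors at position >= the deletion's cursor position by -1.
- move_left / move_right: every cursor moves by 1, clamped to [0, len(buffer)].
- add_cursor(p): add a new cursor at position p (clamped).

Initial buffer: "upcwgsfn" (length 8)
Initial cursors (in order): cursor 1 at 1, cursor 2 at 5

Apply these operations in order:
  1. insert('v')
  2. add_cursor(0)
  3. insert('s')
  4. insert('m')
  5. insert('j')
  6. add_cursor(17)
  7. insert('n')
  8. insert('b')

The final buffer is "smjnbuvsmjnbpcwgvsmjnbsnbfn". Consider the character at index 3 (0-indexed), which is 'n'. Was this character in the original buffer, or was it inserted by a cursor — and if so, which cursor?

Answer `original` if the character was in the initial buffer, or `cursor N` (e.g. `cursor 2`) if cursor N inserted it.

Answer: cursor 3

Derivation:
After op 1 (insert('v')): buffer="uvpcwgvsfn" (len 10), cursors c1@2 c2@7, authorship .1....2...
After op 2 (add_cursor(0)): buffer="uvpcwgvsfn" (len 10), cursors c3@0 c1@2 c2@7, authorship .1....2...
After op 3 (insert('s')): buffer="suvspcwgvssfn" (len 13), cursors c3@1 c1@4 c2@10, authorship 3.11....22...
After op 4 (insert('m')): buffer="smuvsmpcwgvsmsfn" (len 16), cursors c3@2 c1@6 c2@13, authorship 33.111....222...
After op 5 (insert('j')): buffer="smjuvsmjpcwgvsmjsfn" (len 19), cursors c3@3 c1@8 c2@16, authorship 333.1111....2222...
After op 6 (add_cursor(17)): buffer="smjuvsmjpcwgvsmjsfn" (len 19), cursors c3@3 c1@8 c2@16 c4@17, authorship 333.1111....2222...
After op 7 (insert('n')): buffer="smjnuvsmjnpcwgvsmjnsnfn" (len 23), cursors c3@4 c1@10 c2@19 c4@21, authorship 3333.11111....22222.4..
After op 8 (insert('b')): buffer="smjnbuvsmjnbpcwgvsmjnbsnbfn" (len 27), cursors c3@5 c1@12 c2@22 c4@25, authorship 33333.111111....222222.44..
Authorship (.=original, N=cursor N): 3 3 3 3 3 . 1 1 1 1 1 1 . . . . 2 2 2 2 2 2 . 4 4 . .
Index 3: author = 3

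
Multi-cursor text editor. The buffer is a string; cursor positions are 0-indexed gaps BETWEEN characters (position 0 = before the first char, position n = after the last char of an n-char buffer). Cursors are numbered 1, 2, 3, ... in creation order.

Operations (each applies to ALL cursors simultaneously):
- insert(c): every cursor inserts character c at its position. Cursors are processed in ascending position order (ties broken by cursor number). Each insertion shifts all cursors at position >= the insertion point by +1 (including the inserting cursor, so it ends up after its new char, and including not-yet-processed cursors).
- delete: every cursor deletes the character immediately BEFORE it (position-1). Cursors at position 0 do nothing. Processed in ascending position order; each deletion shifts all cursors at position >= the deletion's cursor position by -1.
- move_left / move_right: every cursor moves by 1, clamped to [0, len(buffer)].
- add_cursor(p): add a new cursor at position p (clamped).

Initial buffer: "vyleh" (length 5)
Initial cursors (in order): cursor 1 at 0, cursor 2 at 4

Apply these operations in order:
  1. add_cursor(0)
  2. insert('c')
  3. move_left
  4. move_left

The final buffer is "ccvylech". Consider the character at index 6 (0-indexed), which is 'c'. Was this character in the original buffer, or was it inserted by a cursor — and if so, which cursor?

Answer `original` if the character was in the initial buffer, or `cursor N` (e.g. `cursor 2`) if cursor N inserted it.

Answer: cursor 2

Derivation:
After op 1 (add_cursor(0)): buffer="vyleh" (len 5), cursors c1@0 c3@0 c2@4, authorship .....
After op 2 (insert('c')): buffer="ccvylech" (len 8), cursors c1@2 c3@2 c2@7, authorship 13....2.
After op 3 (move_left): buffer="ccvylech" (len 8), cursors c1@1 c3@1 c2@6, authorship 13....2.
After op 4 (move_left): buffer="ccvylech" (len 8), cursors c1@0 c3@0 c2@5, authorship 13....2.
Authorship (.=original, N=cursor N): 1 3 . . . . 2 .
Index 6: author = 2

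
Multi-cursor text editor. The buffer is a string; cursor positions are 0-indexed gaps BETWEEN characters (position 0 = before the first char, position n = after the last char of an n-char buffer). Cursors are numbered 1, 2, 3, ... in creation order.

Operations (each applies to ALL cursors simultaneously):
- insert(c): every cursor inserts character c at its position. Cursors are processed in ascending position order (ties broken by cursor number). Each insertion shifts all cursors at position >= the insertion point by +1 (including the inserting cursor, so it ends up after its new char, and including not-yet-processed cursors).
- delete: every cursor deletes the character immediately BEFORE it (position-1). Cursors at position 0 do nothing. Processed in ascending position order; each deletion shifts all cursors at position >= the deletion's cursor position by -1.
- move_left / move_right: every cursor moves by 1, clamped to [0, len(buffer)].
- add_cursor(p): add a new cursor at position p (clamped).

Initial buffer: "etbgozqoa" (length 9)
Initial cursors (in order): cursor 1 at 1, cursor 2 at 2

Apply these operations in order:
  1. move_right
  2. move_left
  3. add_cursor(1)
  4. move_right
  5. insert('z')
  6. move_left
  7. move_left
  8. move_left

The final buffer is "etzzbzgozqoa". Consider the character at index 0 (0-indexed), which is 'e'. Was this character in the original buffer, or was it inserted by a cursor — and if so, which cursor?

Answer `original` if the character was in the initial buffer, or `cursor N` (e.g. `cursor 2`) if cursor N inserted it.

Answer: original

Derivation:
After op 1 (move_right): buffer="etbgozqoa" (len 9), cursors c1@2 c2@3, authorship .........
After op 2 (move_left): buffer="etbgozqoa" (len 9), cursors c1@1 c2@2, authorship .........
After op 3 (add_cursor(1)): buffer="etbgozqoa" (len 9), cursors c1@1 c3@1 c2@2, authorship .........
After op 4 (move_right): buffer="etbgozqoa" (len 9), cursors c1@2 c3@2 c2@3, authorship .........
After op 5 (insert('z')): buffer="etzzbzgozqoa" (len 12), cursors c1@4 c3@4 c2@6, authorship ..13.2......
After op 6 (move_left): buffer="etzzbzgozqoa" (len 12), cursors c1@3 c3@3 c2@5, authorship ..13.2......
After op 7 (move_left): buffer="etzzbzgozqoa" (len 12), cursors c1@2 c3@2 c2@4, authorship ..13.2......
After op 8 (move_left): buffer="etzzbzgozqoa" (len 12), cursors c1@1 c3@1 c2@3, authorship ..13.2......
Authorship (.=original, N=cursor N): . . 1 3 . 2 . . . . . .
Index 0: author = original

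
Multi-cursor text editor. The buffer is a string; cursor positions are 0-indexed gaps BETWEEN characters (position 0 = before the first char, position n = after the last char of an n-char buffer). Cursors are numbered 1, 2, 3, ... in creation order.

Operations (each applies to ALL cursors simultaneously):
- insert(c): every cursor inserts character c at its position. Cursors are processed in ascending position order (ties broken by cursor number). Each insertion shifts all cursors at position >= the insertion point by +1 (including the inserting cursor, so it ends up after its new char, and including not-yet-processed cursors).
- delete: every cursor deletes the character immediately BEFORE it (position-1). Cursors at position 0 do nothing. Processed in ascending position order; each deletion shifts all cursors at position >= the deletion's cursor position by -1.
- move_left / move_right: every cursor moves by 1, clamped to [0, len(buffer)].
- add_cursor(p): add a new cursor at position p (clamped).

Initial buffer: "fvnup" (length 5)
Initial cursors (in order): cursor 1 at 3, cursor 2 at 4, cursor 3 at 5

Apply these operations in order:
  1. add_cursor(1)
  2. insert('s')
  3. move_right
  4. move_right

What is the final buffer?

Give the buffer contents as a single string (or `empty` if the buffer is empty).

After op 1 (add_cursor(1)): buffer="fvnup" (len 5), cursors c4@1 c1@3 c2@4 c3@5, authorship .....
After op 2 (insert('s')): buffer="fsvnsusps" (len 9), cursors c4@2 c1@5 c2@7 c3@9, authorship .4..1.2.3
After op 3 (move_right): buffer="fsvnsusps" (len 9), cursors c4@3 c1@6 c2@8 c3@9, authorship .4..1.2.3
After op 4 (move_right): buffer="fsvnsusps" (len 9), cursors c4@4 c1@7 c2@9 c3@9, authorship .4..1.2.3

Answer: fsvnsusps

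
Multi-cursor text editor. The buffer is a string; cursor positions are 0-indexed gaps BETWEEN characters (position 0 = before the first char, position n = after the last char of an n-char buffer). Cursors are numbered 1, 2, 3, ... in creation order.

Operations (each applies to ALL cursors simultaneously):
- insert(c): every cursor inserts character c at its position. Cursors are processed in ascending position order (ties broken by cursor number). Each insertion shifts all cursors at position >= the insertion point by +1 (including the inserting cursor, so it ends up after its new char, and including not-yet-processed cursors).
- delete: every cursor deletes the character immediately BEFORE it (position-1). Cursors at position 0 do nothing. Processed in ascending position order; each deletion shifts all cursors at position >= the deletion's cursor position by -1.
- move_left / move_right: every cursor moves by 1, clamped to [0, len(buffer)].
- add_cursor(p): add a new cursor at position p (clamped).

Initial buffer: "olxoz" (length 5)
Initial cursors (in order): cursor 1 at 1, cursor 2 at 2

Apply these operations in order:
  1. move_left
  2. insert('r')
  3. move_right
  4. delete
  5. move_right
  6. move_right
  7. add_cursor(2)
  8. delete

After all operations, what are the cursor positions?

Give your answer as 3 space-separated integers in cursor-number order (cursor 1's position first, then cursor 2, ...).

After op 1 (move_left): buffer="olxoz" (len 5), cursors c1@0 c2@1, authorship .....
After op 2 (insert('r')): buffer="rorlxoz" (len 7), cursors c1@1 c2@3, authorship 1.2....
After op 3 (move_right): buffer="rorlxoz" (len 7), cursors c1@2 c2@4, authorship 1.2....
After op 4 (delete): buffer="rrxoz" (len 5), cursors c1@1 c2@2, authorship 12...
After op 5 (move_right): buffer="rrxoz" (len 5), cursors c1@2 c2@3, authorship 12...
After op 6 (move_right): buffer="rrxoz" (len 5), cursors c1@3 c2@4, authorship 12...
After op 7 (add_cursor(2)): buffer="rrxoz" (len 5), cursors c3@2 c1@3 c2@4, authorship 12...
After op 8 (delete): buffer="rz" (len 2), cursors c1@1 c2@1 c3@1, authorship 1.

Answer: 1 1 1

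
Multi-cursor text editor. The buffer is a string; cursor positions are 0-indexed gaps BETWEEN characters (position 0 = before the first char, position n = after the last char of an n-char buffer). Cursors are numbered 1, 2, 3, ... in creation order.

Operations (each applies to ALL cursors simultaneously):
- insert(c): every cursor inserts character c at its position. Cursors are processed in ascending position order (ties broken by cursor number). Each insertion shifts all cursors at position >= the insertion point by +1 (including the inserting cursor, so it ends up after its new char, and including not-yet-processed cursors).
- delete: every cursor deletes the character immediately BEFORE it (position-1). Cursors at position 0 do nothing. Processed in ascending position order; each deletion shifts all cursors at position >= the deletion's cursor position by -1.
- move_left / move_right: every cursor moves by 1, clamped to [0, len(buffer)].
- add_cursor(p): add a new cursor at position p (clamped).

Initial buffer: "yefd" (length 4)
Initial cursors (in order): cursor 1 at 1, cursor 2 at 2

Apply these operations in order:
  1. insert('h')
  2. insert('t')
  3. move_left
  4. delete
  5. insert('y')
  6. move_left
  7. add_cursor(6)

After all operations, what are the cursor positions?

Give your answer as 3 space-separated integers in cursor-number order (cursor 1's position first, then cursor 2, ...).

Answer: 1 4 6

Derivation:
After op 1 (insert('h')): buffer="yhehfd" (len 6), cursors c1@2 c2@4, authorship .1.2..
After op 2 (insert('t')): buffer="yhtehtfd" (len 8), cursors c1@3 c2@6, authorship .11.22..
After op 3 (move_left): buffer="yhtehtfd" (len 8), cursors c1@2 c2@5, authorship .11.22..
After op 4 (delete): buffer="ytetfd" (len 6), cursors c1@1 c2@3, authorship .1.2..
After op 5 (insert('y')): buffer="yyteytfd" (len 8), cursors c1@2 c2@5, authorship .11.22..
After op 6 (move_left): buffer="yyteytfd" (len 8), cursors c1@1 c2@4, authorship .11.22..
After op 7 (add_cursor(6)): buffer="yyteytfd" (len 8), cursors c1@1 c2@4 c3@6, authorship .11.22..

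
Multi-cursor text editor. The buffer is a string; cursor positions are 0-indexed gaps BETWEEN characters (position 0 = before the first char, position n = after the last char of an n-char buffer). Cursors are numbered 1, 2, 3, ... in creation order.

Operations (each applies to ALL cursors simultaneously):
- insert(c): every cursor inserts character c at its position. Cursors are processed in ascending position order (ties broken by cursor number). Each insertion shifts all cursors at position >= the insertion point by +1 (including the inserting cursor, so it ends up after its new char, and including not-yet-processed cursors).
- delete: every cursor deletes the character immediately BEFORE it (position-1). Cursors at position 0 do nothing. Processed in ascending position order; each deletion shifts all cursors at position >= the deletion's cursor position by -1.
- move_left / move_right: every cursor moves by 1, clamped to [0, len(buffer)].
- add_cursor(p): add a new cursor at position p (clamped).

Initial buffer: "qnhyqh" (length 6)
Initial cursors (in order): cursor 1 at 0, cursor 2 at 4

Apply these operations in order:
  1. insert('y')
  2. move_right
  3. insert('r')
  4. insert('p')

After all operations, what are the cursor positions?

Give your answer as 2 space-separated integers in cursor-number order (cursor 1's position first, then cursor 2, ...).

After op 1 (insert('y')): buffer="yqnhyyqh" (len 8), cursors c1@1 c2@6, authorship 1....2..
After op 2 (move_right): buffer="yqnhyyqh" (len 8), cursors c1@2 c2@7, authorship 1....2..
After op 3 (insert('r')): buffer="yqrnhyyqrh" (len 10), cursors c1@3 c2@9, authorship 1.1...2.2.
After op 4 (insert('p')): buffer="yqrpnhyyqrph" (len 12), cursors c1@4 c2@11, authorship 1.11...2.22.

Answer: 4 11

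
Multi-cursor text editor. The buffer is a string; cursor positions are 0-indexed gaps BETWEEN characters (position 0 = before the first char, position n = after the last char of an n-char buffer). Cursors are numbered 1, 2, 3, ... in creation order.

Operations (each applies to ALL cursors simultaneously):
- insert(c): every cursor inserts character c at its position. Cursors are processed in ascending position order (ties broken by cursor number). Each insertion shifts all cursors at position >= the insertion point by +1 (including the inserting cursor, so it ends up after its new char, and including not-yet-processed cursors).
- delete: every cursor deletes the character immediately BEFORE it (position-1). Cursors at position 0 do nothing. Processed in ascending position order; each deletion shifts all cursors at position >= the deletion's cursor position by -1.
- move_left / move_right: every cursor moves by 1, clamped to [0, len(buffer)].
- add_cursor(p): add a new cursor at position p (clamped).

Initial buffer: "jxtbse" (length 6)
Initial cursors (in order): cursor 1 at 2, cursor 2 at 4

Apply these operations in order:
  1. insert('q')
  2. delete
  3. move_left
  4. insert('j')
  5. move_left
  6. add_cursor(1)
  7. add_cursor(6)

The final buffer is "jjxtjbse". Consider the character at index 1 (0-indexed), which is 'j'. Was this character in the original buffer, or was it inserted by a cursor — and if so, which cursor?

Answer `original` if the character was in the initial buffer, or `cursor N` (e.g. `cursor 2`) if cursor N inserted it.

After op 1 (insert('q')): buffer="jxqtbqse" (len 8), cursors c1@3 c2@6, authorship ..1..2..
After op 2 (delete): buffer="jxtbse" (len 6), cursors c1@2 c2@4, authorship ......
After op 3 (move_left): buffer="jxtbse" (len 6), cursors c1@1 c2@3, authorship ......
After op 4 (insert('j')): buffer="jjxtjbse" (len 8), cursors c1@2 c2@5, authorship .1..2...
After op 5 (move_left): buffer="jjxtjbse" (len 8), cursors c1@1 c2@4, authorship .1..2...
After op 6 (add_cursor(1)): buffer="jjxtjbse" (len 8), cursors c1@1 c3@1 c2@4, authorship .1..2...
After op 7 (add_cursor(6)): buffer="jjxtjbse" (len 8), cursors c1@1 c3@1 c2@4 c4@6, authorship .1..2...
Authorship (.=original, N=cursor N): . 1 . . 2 . . .
Index 1: author = 1

Answer: cursor 1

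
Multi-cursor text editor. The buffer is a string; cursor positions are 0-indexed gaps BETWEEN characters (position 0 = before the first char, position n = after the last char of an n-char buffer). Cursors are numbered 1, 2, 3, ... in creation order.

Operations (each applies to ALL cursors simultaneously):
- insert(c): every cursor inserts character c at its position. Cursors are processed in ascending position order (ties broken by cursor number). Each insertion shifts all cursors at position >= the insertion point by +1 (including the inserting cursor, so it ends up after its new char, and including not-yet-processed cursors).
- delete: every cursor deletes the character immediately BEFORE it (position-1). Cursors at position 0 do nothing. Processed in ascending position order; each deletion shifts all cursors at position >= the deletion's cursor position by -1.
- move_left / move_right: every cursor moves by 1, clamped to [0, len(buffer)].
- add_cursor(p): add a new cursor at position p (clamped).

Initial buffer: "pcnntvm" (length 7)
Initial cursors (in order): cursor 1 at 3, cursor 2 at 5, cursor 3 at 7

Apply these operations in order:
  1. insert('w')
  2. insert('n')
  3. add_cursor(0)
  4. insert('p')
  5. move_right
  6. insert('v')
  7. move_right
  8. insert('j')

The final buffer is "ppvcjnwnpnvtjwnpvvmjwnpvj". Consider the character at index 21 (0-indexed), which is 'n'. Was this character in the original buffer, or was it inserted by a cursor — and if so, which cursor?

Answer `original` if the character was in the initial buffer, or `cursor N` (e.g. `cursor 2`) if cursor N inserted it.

After op 1 (insert('w')): buffer="pcnwntwvmw" (len 10), cursors c1@4 c2@7 c3@10, authorship ...1..2..3
After op 2 (insert('n')): buffer="pcnwnntwnvmwn" (len 13), cursors c1@5 c2@9 c3@13, authorship ...11..22..33
After op 3 (add_cursor(0)): buffer="pcnwnntwnvmwn" (len 13), cursors c4@0 c1@5 c2@9 c3@13, authorship ...11..22..33
After op 4 (insert('p')): buffer="ppcnwnpntwnpvmwnp" (len 17), cursors c4@1 c1@7 c2@12 c3@17, authorship 4...111..222..333
After op 5 (move_right): buffer="ppcnwnpntwnpvmwnp" (len 17), cursors c4@2 c1@8 c2@13 c3@17, authorship 4...111..222..333
After op 6 (insert('v')): buffer="ppvcnwnpnvtwnpvvmwnpv" (len 21), cursors c4@3 c1@10 c2@16 c3@21, authorship 4.4..111.1.222.2.3333
After op 7 (move_right): buffer="ppvcnwnpnvtwnpvvmwnpv" (len 21), cursors c4@4 c1@11 c2@17 c3@21, authorship 4.4..111.1.222.2.3333
After op 8 (insert('j')): buffer="ppvcjnwnpnvtjwnpvvmjwnpvj" (len 25), cursors c4@5 c1@13 c2@20 c3@25, authorship 4.4.4.111.1.1222.2.233333
Authorship (.=original, N=cursor N): 4 . 4 . 4 . 1 1 1 . 1 . 1 2 2 2 . 2 . 2 3 3 3 3 3
Index 21: author = 3

Answer: cursor 3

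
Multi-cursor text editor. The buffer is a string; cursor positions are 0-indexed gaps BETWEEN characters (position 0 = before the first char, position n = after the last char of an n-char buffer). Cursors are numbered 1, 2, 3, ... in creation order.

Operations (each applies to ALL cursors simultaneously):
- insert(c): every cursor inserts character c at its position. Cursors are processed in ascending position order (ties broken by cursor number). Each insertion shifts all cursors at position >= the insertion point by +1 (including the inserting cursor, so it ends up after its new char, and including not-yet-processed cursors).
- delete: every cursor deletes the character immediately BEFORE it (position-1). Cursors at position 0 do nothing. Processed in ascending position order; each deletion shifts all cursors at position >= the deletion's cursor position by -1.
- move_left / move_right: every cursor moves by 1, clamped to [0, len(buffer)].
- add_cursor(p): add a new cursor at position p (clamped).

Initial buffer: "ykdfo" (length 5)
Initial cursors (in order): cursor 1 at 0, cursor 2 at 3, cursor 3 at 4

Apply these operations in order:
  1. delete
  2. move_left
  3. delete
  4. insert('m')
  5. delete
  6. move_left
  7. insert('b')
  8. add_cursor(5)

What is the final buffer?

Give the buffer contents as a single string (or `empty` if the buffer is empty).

After op 1 (delete): buffer="yko" (len 3), cursors c1@0 c2@2 c3@2, authorship ...
After op 2 (move_left): buffer="yko" (len 3), cursors c1@0 c2@1 c3@1, authorship ...
After op 3 (delete): buffer="ko" (len 2), cursors c1@0 c2@0 c3@0, authorship ..
After op 4 (insert('m')): buffer="mmmko" (len 5), cursors c1@3 c2@3 c3@3, authorship 123..
After op 5 (delete): buffer="ko" (len 2), cursors c1@0 c2@0 c3@0, authorship ..
After op 6 (move_left): buffer="ko" (len 2), cursors c1@0 c2@0 c3@0, authorship ..
After op 7 (insert('b')): buffer="bbbko" (len 5), cursors c1@3 c2@3 c3@3, authorship 123..
After op 8 (add_cursor(5)): buffer="bbbko" (len 5), cursors c1@3 c2@3 c3@3 c4@5, authorship 123..

Answer: bbbko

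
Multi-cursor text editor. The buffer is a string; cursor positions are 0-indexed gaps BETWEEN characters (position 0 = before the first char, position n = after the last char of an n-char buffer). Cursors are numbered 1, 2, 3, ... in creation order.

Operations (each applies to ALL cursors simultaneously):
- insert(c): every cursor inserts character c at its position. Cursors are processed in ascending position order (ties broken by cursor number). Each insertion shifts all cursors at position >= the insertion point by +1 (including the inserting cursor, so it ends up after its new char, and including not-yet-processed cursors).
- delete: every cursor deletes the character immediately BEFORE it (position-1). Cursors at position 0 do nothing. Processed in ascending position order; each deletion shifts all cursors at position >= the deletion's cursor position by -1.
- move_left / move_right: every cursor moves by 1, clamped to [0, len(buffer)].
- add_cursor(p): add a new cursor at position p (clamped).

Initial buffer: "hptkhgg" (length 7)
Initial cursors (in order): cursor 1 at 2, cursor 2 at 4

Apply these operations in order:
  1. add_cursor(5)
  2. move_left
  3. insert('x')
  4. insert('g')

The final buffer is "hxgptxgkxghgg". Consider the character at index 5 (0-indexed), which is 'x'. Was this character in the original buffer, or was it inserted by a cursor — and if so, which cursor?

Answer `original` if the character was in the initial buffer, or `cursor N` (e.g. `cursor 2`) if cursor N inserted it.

Answer: cursor 2

Derivation:
After op 1 (add_cursor(5)): buffer="hptkhgg" (len 7), cursors c1@2 c2@4 c3@5, authorship .......
After op 2 (move_left): buffer="hptkhgg" (len 7), cursors c1@1 c2@3 c3@4, authorship .......
After op 3 (insert('x')): buffer="hxptxkxhgg" (len 10), cursors c1@2 c2@5 c3@7, authorship .1..2.3...
After op 4 (insert('g')): buffer="hxgptxgkxghgg" (len 13), cursors c1@3 c2@7 c3@10, authorship .11..22.33...
Authorship (.=original, N=cursor N): . 1 1 . . 2 2 . 3 3 . . .
Index 5: author = 2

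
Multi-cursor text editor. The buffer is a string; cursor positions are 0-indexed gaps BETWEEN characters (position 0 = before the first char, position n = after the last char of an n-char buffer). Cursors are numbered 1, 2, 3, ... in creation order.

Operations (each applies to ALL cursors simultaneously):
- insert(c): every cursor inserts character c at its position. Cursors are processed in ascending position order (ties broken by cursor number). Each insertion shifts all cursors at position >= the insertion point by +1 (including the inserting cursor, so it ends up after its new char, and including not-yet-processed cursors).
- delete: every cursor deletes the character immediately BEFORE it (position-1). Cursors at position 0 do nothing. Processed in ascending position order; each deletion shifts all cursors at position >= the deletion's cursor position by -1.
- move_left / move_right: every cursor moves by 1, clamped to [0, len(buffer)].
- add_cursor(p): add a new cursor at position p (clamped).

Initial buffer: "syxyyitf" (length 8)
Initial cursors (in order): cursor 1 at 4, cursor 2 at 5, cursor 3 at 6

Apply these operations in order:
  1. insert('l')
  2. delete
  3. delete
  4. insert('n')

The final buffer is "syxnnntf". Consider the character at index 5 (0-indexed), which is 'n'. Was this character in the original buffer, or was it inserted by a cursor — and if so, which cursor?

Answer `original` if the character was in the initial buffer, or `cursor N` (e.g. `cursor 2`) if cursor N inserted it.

Answer: cursor 3

Derivation:
After op 1 (insert('l')): buffer="syxylyliltf" (len 11), cursors c1@5 c2@7 c3@9, authorship ....1.2.3..
After op 2 (delete): buffer="syxyyitf" (len 8), cursors c1@4 c2@5 c3@6, authorship ........
After op 3 (delete): buffer="syxtf" (len 5), cursors c1@3 c2@3 c3@3, authorship .....
After op 4 (insert('n')): buffer="syxnnntf" (len 8), cursors c1@6 c2@6 c3@6, authorship ...123..
Authorship (.=original, N=cursor N): . . . 1 2 3 . .
Index 5: author = 3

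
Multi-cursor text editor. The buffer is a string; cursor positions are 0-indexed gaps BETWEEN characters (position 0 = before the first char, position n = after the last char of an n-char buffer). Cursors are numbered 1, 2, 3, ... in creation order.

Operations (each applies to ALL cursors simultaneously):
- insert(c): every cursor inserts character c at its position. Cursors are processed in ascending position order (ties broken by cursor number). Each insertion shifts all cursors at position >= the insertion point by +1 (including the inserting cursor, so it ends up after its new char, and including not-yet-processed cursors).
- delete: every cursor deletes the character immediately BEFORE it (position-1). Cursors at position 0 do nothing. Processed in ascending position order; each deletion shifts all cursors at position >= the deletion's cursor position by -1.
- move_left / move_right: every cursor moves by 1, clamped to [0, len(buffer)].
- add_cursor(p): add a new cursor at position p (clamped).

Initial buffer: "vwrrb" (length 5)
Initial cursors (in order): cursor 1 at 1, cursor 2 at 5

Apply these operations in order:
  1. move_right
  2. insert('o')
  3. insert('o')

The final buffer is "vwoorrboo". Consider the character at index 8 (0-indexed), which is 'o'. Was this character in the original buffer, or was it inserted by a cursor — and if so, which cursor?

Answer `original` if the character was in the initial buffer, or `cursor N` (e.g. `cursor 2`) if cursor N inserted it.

Answer: cursor 2

Derivation:
After op 1 (move_right): buffer="vwrrb" (len 5), cursors c1@2 c2@5, authorship .....
After op 2 (insert('o')): buffer="vworrbo" (len 7), cursors c1@3 c2@7, authorship ..1...2
After op 3 (insert('o')): buffer="vwoorrboo" (len 9), cursors c1@4 c2@9, authorship ..11...22
Authorship (.=original, N=cursor N): . . 1 1 . . . 2 2
Index 8: author = 2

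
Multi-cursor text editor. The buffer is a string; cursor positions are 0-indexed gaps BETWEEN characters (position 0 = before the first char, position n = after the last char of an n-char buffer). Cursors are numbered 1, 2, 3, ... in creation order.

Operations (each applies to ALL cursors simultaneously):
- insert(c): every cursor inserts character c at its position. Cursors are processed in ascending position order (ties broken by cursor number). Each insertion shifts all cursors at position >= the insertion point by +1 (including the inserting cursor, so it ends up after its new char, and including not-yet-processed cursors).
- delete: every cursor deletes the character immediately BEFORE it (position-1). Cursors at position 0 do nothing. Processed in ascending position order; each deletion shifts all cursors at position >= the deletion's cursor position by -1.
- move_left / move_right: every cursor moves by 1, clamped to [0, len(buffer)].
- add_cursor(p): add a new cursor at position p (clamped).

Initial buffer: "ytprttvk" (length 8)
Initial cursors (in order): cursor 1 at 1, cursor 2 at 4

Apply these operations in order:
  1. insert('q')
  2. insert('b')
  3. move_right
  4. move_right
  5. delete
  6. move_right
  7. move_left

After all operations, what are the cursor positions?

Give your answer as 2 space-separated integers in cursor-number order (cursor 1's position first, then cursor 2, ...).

After op 1 (insert('q')): buffer="yqtprqttvk" (len 10), cursors c1@2 c2@6, authorship .1...2....
After op 2 (insert('b')): buffer="yqbtprqbttvk" (len 12), cursors c1@3 c2@8, authorship .11...22....
After op 3 (move_right): buffer="yqbtprqbttvk" (len 12), cursors c1@4 c2@9, authorship .11...22....
After op 4 (move_right): buffer="yqbtprqbttvk" (len 12), cursors c1@5 c2@10, authorship .11...22....
After op 5 (delete): buffer="yqbtrqbtvk" (len 10), cursors c1@4 c2@8, authorship .11..22...
After op 6 (move_right): buffer="yqbtrqbtvk" (len 10), cursors c1@5 c2@9, authorship .11..22...
After op 7 (move_left): buffer="yqbtrqbtvk" (len 10), cursors c1@4 c2@8, authorship .11..22...

Answer: 4 8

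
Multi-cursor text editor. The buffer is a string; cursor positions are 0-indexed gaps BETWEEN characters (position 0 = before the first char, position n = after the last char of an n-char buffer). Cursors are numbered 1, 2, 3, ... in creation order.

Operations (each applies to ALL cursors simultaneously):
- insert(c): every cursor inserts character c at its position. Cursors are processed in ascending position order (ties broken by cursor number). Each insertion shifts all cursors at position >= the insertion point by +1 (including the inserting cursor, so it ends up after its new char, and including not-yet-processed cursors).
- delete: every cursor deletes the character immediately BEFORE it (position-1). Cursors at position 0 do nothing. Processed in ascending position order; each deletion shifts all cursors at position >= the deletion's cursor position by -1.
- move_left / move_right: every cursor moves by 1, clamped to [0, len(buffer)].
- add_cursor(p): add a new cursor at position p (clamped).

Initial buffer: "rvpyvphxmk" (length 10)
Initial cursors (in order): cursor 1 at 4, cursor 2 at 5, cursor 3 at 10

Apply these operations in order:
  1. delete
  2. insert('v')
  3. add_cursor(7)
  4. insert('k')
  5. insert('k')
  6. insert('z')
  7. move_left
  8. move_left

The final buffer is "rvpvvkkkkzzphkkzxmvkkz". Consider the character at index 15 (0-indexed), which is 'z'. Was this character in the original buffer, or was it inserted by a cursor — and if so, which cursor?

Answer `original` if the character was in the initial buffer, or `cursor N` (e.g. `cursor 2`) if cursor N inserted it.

After op 1 (delete): buffer="rvpphxm" (len 7), cursors c1@3 c2@3 c3@7, authorship .......
After op 2 (insert('v')): buffer="rvpvvphxmv" (len 10), cursors c1@5 c2@5 c3@10, authorship ...12....3
After op 3 (add_cursor(7)): buffer="rvpvvphxmv" (len 10), cursors c1@5 c2@5 c4@7 c3@10, authorship ...12....3
After op 4 (insert('k')): buffer="rvpvvkkphkxmvk" (len 14), cursors c1@7 c2@7 c4@10 c3@14, authorship ...1212..4..33
After op 5 (insert('k')): buffer="rvpvvkkkkphkkxmvkk" (len 18), cursors c1@9 c2@9 c4@13 c3@18, authorship ...121212..44..333
After op 6 (insert('z')): buffer="rvpvvkkkkzzphkkzxmvkkz" (len 22), cursors c1@11 c2@11 c4@16 c3@22, authorship ...12121212..444..3333
After op 7 (move_left): buffer="rvpvvkkkkzzphkkzxmvkkz" (len 22), cursors c1@10 c2@10 c4@15 c3@21, authorship ...12121212..444..3333
After op 8 (move_left): buffer="rvpvvkkkkzzphkkzxmvkkz" (len 22), cursors c1@9 c2@9 c4@14 c3@20, authorship ...12121212..444..3333
Authorship (.=original, N=cursor N): . . . 1 2 1 2 1 2 1 2 . . 4 4 4 . . 3 3 3 3
Index 15: author = 4

Answer: cursor 4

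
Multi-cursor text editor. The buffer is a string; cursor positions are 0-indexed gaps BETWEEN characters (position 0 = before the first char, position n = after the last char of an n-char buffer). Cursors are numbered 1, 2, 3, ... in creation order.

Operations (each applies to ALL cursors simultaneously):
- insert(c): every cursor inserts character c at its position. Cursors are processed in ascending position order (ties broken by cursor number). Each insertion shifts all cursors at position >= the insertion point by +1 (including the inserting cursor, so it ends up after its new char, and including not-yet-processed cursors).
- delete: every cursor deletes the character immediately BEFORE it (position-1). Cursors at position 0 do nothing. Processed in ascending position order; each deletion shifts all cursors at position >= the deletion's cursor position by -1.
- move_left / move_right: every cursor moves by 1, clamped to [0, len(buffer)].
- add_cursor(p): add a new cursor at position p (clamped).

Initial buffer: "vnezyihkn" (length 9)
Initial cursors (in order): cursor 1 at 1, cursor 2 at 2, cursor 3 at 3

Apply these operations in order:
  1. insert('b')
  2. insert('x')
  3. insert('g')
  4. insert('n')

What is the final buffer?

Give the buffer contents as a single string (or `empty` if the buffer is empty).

After op 1 (insert('b')): buffer="vbnbebzyihkn" (len 12), cursors c1@2 c2@4 c3@6, authorship .1.2.3......
After op 2 (insert('x')): buffer="vbxnbxebxzyihkn" (len 15), cursors c1@3 c2@6 c3@9, authorship .11.22.33......
After op 3 (insert('g')): buffer="vbxgnbxgebxgzyihkn" (len 18), cursors c1@4 c2@8 c3@12, authorship .111.222.333......
After op 4 (insert('n')): buffer="vbxgnnbxgnebxgnzyihkn" (len 21), cursors c1@5 c2@10 c3@15, authorship .1111.2222.3333......

Answer: vbxgnnbxgnebxgnzyihkn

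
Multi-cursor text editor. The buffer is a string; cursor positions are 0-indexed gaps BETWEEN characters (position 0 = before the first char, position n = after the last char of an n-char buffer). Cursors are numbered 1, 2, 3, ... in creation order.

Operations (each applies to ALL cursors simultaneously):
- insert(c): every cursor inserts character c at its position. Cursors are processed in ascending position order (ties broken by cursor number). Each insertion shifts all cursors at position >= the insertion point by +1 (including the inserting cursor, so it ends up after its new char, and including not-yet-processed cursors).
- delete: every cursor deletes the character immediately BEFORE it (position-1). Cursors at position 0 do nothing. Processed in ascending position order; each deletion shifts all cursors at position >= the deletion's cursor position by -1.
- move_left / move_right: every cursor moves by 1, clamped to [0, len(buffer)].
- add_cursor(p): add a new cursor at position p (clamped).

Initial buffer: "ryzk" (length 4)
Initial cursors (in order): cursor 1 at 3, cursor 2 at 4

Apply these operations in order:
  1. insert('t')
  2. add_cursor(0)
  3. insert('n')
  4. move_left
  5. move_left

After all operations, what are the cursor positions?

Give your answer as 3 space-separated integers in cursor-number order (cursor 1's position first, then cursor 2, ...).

Answer: 4 7 0

Derivation:
After op 1 (insert('t')): buffer="ryztkt" (len 6), cursors c1@4 c2@6, authorship ...1.2
After op 2 (add_cursor(0)): buffer="ryztkt" (len 6), cursors c3@0 c1@4 c2@6, authorship ...1.2
After op 3 (insert('n')): buffer="nryztnktn" (len 9), cursors c3@1 c1@6 c2@9, authorship 3...11.22
After op 4 (move_left): buffer="nryztnktn" (len 9), cursors c3@0 c1@5 c2@8, authorship 3...11.22
After op 5 (move_left): buffer="nryztnktn" (len 9), cursors c3@0 c1@4 c2@7, authorship 3...11.22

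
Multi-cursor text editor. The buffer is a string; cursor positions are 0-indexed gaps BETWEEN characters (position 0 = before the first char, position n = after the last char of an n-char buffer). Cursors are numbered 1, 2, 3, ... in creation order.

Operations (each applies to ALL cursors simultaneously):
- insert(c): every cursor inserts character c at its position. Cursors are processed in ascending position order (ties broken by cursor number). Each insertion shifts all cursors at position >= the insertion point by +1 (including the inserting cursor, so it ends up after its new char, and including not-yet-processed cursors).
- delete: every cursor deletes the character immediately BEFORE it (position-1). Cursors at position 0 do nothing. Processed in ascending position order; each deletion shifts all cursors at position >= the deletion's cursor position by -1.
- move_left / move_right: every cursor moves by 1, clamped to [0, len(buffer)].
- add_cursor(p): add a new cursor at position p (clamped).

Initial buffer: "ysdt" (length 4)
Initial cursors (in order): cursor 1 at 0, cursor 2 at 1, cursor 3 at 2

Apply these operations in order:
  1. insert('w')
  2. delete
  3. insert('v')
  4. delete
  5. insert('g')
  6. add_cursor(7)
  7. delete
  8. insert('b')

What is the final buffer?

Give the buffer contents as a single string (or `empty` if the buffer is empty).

After op 1 (insert('w')): buffer="wywswdt" (len 7), cursors c1@1 c2@3 c3@5, authorship 1.2.3..
After op 2 (delete): buffer="ysdt" (len 4), cursors c1@0 c2@1 c3@2, authorship ....
After op 3 (insert('v')): buffer="vyvsvdt" (len 7), cursors c1@1 c2@3 c3@5, authorship 1.2.3..
After op 4 (delete): buffer="ysdt" (len 4), cursors c1@0 c2@1 c3@2, authorship ....
After op 5 (insert('g')): buffer="gygsgdt" (len 7), cursors c1@1 c2@3 c3@5, authorship 1.2.3..
After op 6 (add_cursor(7)): buffer="gygsgdt" (len 7), cursors c1@1 c2@3 c3@5 c4@7, authorship 1.2.3..
After op 7 (delete): buffer="ysd" (len 3), cursors c1@0 c2@1 c3@2 c4@3, authorship ...
After op 8 (insert('b')): buffer="bybsbdb" (len 7), cursors c1@1 c2@3 c3@5 c4@7, authorship 1.2.3.4

Answer: bybsbdb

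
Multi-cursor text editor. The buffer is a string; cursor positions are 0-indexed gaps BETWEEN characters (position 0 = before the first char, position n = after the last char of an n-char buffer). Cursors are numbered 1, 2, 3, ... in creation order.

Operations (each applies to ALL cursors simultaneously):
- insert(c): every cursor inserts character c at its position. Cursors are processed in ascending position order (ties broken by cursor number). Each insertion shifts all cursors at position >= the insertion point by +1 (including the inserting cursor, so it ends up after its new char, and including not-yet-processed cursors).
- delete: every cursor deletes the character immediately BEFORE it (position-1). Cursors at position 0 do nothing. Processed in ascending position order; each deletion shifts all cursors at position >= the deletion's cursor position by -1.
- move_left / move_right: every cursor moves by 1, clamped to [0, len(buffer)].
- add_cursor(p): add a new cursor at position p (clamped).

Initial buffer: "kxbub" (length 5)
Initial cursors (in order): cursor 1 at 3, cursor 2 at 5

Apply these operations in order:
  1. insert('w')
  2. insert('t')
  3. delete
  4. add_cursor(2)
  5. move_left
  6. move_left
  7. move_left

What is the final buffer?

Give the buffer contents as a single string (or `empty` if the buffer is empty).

Answer: kxbwubw

Derivation:
After op 1 (insert('w')): buffer="kxbwubw" (len 7), cursors c1@4 c2@7, authorship ...1..2
After op 2 (insert('t')): buffer="kxbwtubwt" (len 9), cursors c1@5 c2@9, authorship ...11..22
After op 3 (delete): buffer="kxbwubw" (len 7), cursors c1@4 c2@7, authorship ...1..2
After op 4 (add_cursor(2)): buffer="kxbwubw" (len 7), cursors c3@2 c1@4 c2@7, authorship ...1..2
After op 5 (move_left): buffer="kxbwubw" (len 7), cursors c3@1 c1@3 c2@6, authorship ...1..2
After op 6 (move_left): buffer="kxbwubw" (len 7), cursors c3@0 c1@2 c2@5, authorship ...1..2
After op 7 (move_left): buffer="kxbwubw" (len 7), cursors c3@0 c1@1 c2@4, authorship ...1..2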